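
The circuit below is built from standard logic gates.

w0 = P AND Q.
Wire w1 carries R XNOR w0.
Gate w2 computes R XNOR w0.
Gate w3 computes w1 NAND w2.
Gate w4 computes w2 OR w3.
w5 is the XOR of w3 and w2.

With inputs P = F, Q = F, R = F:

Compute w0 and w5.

w0 = F, w5 = T

w0 = P AND Q = F AND F = F
w1 = R XNOR w0 = F XNOR F = T
w2 = R XNOR w0 = F XNOR F = T
w3 = w1 NAND w2 = T NAND T = F
w5 = w3 XOR w2 = F XOR T = T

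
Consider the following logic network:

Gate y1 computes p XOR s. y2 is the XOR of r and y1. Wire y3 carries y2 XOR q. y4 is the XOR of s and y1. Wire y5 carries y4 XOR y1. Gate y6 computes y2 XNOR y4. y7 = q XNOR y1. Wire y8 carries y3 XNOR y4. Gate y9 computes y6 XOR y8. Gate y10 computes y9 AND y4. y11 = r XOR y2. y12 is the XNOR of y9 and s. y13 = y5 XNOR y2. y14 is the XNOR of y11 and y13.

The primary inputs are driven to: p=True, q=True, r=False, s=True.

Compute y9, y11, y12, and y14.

y1 = p XOR s = True XOR True = False
y2 = r XOR y1 = False XOR False = False
y3 = y2 XOR q = False XOR True = True
y4 = s XOR y1 = True XOR False = True
y5 = y4 XOR y1 = True XOR False = True
y6 = y2 XNOR y4 = False XNOR True = False
y8 = y3 XNOR y4 = True XNOR True = True
y9 = y6 XOR y8 = False XOR True = True
y11 = r XOR y2 = False XOR False = False
y12 = y9 XNOR s = True XNOR True = True
y13 = y5 XNOR y2 = True XNOR False = False
y14 = y11 XNOR y13 = False XNOR False = True

y9 = True  y11 = False  y12 = True  y14 = True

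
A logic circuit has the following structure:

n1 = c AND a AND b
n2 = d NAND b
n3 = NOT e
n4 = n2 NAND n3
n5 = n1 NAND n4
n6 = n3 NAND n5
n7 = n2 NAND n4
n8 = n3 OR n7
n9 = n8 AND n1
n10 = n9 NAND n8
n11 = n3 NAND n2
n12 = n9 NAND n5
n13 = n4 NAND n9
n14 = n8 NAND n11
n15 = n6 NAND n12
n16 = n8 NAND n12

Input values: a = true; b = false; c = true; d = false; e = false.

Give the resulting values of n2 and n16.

n2 = true; n16 = false

n1 = c AND a AND b = true AND true AND false = false
n2 = d NAND b = false NAND false = true
n3 = NOT e = NOT false = true
n4 = n2 NAND n3 = true NAND true = false
n5 = n1 NAND n4 = false NAND false = true
n7 = n2 NAND n4 = true NAND false = true
n8 = n3 OR n7 = true OR true = true
n9 = n8 AND n1 = true AND false = false
n12 = n9 NAND n5 = false NAND true = true
n16 = n8 NAND n12 = true NAND true = false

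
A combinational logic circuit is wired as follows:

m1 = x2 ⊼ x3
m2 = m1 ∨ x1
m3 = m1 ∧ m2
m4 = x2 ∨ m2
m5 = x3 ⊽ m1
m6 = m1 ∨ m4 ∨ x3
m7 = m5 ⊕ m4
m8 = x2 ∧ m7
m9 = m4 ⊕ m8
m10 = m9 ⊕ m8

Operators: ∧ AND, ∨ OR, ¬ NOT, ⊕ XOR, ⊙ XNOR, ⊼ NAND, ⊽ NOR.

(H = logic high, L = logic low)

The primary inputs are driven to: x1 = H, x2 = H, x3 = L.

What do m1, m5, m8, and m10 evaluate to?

m1 = H, m5 = L, m8 = H, m10 = H

m1 = x2 NAND x3 = H NAND L = H
m2 = m1 OR x1 = H OR H = H
m4 = x2 OR m2 = H OR H = H
m5 = x3 NOR m1 = L NOR H = L
m7 = m5 XOR m4 = L XOR H = H
m8 = x2 AND m7 = H AND H = H
m9 = m4 XOR m8 = H XOR H = L
m10 = m9 XOR m8 = L XOR H = H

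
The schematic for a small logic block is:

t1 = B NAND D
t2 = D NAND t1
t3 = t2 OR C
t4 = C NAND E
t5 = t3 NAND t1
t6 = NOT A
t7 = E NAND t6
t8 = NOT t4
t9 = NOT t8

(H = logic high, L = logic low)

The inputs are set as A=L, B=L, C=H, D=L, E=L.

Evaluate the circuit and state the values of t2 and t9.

t2 = H  t9 = H

t1 = B NAND D = L NAND L = H
t2 = D NAND t1 = L NAND H = H
t4 = C NAND E = H NAND L = H
t8 = NOT t4 = NOT H = L
t9 = NOT t8 = NOT L = H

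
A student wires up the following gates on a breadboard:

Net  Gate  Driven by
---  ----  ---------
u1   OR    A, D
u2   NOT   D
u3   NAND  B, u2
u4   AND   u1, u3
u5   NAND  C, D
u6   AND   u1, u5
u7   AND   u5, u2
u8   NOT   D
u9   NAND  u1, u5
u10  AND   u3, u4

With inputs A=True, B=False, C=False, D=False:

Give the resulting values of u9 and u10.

u1 = A OR D = True OR False = True
u2 = NOT D = NOT False = True
u3 = B NAND u2 = False NAND True = True
u4 = u1 AND u3 = True AND True = True
u5 = C NAND D = False NAND False = True
u9 = u1 NAND u5 = True NAND True = False
u10 = u3 AND u4 = True AND True = True

u9 = False  u10 = True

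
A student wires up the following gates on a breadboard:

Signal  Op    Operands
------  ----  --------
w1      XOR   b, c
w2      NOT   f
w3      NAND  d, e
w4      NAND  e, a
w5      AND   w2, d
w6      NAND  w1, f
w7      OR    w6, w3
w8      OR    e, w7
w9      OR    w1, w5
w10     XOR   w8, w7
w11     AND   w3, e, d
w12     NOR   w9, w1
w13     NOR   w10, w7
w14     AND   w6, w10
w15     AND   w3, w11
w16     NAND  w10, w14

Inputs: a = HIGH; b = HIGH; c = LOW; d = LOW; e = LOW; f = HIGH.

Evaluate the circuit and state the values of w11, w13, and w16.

w1 = b XOR c = HIGH XOR LOW = HIGH
w3 = d NAND e = LOW NAND LOW = HIGH
w6 = w1 NAND f = HIGH NAND HIGH = LOW
w7 = w6 OR w3 = LOW OR HIGH = HIGH
w8 = e OR w7 = LOW OR HIGH = HIGH
w10 = w8 XOR w7 = HIGH XOR HIGH = LOW
w11 = w3 AND e AND d = HIGH AND LOW AND LOW = LOW
w13 = w10 NOR w7 = LOW NOR HIGH = LOW
w14 = w6 AND w10 = LOW AND LOW = LOW
w16 = w10 NAND w14 = LOW NAND LOW = HIGH

w11 = LOW, w13 = LOW, w16 = HIGH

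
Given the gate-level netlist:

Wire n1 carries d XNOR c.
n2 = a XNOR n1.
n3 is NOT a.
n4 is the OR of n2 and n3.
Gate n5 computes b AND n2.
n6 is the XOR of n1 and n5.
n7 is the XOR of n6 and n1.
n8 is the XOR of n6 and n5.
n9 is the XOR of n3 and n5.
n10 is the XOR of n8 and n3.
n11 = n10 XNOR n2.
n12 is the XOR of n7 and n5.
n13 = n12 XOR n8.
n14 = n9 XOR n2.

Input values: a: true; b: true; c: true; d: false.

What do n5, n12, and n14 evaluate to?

n5 = false; n12 = false; n14 = false

n1 = d XNOR c = false XNOR true = false
n2 = a XNOR n1 = true XNOR false = false
n3 = NOT a = NOT true = false
n5 = b AND n2 = true AND false = false
n6 = n1 XOR n5 = false XOR false = false
n7 = n6 XOR n1 = false XOR false = false
n9 = n3 XOR n5 = false XOR false = false
n12 = n7 XOR n5 = false XOR false = false
n14 = n9 XOR n2 = false XOR false = false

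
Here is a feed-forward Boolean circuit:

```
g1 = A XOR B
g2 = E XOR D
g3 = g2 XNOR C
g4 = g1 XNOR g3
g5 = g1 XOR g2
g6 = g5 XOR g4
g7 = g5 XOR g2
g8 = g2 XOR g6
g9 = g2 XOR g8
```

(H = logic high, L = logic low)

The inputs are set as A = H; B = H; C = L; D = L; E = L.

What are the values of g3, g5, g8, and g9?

g1 = A XOR B = H XOR H = L
g2 = E XOR D = L XOR L = L
g3 = g2 XNOR C = L XNOR L = H
g4 = g1 XNOR g3 = L XNOR H = L
g5 = g1 XOR g2 = L XOR L = L
g6 = g5 XOR g4 = L XOR L = L
g8 = g2 XOR g6 = L XOR L = L
g9 = g2 XOR g8 = L XOR L = L

g3 = H, g5 = L, g8 = L, g9 = L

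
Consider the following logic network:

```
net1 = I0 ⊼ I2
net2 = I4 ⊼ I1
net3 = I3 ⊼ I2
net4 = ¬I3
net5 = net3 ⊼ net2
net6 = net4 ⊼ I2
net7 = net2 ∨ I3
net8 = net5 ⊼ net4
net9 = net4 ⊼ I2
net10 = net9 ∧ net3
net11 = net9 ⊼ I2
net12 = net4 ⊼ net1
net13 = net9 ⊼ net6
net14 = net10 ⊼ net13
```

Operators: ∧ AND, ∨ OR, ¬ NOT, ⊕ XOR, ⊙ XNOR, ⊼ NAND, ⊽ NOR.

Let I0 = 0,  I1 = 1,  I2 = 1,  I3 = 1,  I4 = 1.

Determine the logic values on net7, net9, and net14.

net2 = I4 NAND I1 = 1 NAND 1 = 0
net3 = I3 NAND I2 = 1 NAND 1 = 0
net4 = NOT I3 = NOT 1 = 0
net6 = net4 NAND I2 = 0 NAND 1 = 1
net7 = net2 OR I3 = 0 OR 1 = 1
net9 = net4 NAND I2 = 0 NAND 1 = 1
net10 = net9 AND net3 = 1 AND 0 = 0
net13 = net9 NAND net6 = 1 NAND 1 = 0
net14 = net10 NAND net13 = 0 NAND 0 = 1

net7 = 1  net9 = 1  net14 = 1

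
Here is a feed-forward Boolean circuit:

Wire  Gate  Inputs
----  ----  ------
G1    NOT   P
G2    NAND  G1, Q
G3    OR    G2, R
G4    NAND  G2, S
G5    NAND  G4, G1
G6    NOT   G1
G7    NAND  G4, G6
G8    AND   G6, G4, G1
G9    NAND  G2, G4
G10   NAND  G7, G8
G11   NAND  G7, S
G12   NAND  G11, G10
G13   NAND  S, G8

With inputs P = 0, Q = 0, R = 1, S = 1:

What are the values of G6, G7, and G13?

G1 = NOT P = NOT 0 = 1
G2 = G1 NAND Q = 1 NAND 0 = 1
G4 = G2 NAND S = 1 NAND 1 = 0
G6 = NOT G1 = NOT 1 = 0
G7 = G4 NAND G6 = 0 NAND 0 = 1
G8 = G6 AND G4 AND G1 = 0 AND 0 AND 1 = 0
G13 = S NAND G8 = 1 NAND 0 = 1

G6 = 0  G7 = 1  G13 = 1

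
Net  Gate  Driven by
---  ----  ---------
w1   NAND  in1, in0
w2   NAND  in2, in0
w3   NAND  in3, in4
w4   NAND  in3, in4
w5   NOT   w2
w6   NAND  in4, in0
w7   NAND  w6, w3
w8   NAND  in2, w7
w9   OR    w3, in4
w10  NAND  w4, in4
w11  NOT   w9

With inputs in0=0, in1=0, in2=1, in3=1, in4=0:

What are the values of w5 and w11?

w2 = in2 NAND in0 = 1 NAND 0 = 1
w3 = in3 NAND in4 = 1 NAND 0 = 1
w5 = NOT w2 = NOT 1 = 0
w9 = w3 OR in4 = 1 OR 0 = 1
w11 = NOT w9 = NOT 1 = 0

w5 = 0, w11 = 0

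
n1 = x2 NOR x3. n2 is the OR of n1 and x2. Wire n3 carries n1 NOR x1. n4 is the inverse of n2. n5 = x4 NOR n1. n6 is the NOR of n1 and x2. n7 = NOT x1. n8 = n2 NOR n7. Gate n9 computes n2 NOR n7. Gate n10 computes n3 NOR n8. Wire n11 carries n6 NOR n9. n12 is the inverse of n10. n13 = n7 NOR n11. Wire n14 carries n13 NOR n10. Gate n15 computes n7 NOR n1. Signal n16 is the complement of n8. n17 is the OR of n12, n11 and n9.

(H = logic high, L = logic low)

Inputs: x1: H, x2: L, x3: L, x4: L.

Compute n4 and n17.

n4 = L  n17 = H

n1 = x2 NOR x3 = L NOR L = H
n2 = n1 OR x2 = H OR L = H
n3 = n1 NOR x1 = H NOR H = L
n4 = NOT n2 = NOT H = L
n6 = n1 NOR x2 = H NOR L = L
n7 = NOT x1 = NOT H = L
n8 = n2 NOR n7 = H NOR L = L
n9 = n2 NOR n7 = H NOR L = L
n10 = n3 NOR n8 = L NOR L = H
n11 = n6 NOR n9 = L NOR L = H
n12 = NOT n10 = NOT H = L
n17 = n12 OR n11 OR n9 = L OR H OR L = H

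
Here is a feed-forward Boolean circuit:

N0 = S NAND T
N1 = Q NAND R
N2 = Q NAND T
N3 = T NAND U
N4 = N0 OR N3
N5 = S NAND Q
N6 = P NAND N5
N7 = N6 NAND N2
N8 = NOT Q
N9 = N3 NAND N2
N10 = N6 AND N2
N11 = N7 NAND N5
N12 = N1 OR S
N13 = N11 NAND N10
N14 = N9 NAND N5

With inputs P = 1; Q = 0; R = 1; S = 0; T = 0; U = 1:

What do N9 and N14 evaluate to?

N2 = Q NAND T = 0 NAND 0 = 1
N3 = T NAND U = 0 NAND 1 = 1
N5 = S NAND Q = 0 NAND 0 = 1
N9 = N3 NAND N2 = 1 NAND 1 = 0
N14 = N9 NAND N5 = 0 NAND 1 = 1

N9 = 0; N14 = 1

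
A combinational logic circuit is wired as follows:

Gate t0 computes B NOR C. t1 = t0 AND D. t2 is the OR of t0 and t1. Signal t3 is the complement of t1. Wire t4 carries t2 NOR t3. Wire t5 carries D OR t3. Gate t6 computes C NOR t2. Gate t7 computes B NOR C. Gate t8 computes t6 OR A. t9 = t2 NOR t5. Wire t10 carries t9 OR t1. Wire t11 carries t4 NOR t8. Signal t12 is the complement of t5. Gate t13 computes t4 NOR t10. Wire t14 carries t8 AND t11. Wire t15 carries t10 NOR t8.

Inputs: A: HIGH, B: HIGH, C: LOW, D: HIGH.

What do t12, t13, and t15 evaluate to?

t12 = LOW, t13 = HIGH, t15 = LOW

t0 = B NOR C = HIGH NOR LOW = LOW
t1 = t0 AND D = LOW AND HIGH = LOW
t2 = t0 OR t1 = LOW OR LOW = LOW
t3 = NOT t1 = NOT LOW = HIGH
t4 = t2 NOR t3 = LOW NOR HIGH = LOW
t5 = D OR t3 = HIGH OR HIGH = HIGH
t6 = C NOR t2 = LOW NOR LOW = HIGH
t8 = t6 OR A = HIGH OR HIGH = HIGH
t9 = t2 NOR t5 = LOW NOR HIGH = LOW
t10 = t9 OR t1 = LOW OR LOW = LOW
t12 = NOT t5 = NOT HIGH = LOW
t13 = t4 NOR t10 = LOW NOR LOW = HIGH
t15 = t10 NOR t8 = LOW NOR HIGH = LOW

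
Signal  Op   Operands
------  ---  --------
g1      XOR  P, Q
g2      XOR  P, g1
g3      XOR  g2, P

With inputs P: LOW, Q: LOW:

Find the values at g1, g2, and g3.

g1 = P XOR Q = LOW XOR LOW = LOW
g2 = P XOR g1 = LOW XOR LOW = LOW
g3 = g2 XOR P = LOW XOR LOW = LOW

g1 = LOW, g2 = LOW, g3 = LOW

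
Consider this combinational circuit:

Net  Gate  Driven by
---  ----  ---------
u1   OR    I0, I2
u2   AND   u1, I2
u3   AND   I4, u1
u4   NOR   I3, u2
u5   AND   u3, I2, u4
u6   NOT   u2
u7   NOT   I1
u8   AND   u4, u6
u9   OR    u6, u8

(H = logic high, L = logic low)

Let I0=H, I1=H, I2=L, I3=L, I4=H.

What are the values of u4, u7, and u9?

u4 = H, u7 = L, u9 = H

u1 = I0 OR I2 = H OR L = H
u2 = u1 AND I2 = H AND L = L
u4 = I3 NOR u2 = L NOR L = H
u6 = NOT u2 = NOT L = H
u7 = NOT I1 = NOT H = L
u8 = u4 AND u6 = H AND H = H
u9 = u6 OR u8 = H OR H = H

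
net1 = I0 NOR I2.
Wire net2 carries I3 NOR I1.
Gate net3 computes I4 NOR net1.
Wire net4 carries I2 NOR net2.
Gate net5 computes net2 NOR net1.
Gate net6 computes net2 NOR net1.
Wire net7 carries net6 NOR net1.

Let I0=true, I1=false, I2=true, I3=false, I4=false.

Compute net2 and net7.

net2 = true  net7 = true

net1 = I0 NOR I2 = true NOR true = false
net2 = I3 NOR I1 = false NOR false = true
net6 = net2 NOR net1 = true NOR false = false
net7 = net6 NOR net1 = false NOR false = true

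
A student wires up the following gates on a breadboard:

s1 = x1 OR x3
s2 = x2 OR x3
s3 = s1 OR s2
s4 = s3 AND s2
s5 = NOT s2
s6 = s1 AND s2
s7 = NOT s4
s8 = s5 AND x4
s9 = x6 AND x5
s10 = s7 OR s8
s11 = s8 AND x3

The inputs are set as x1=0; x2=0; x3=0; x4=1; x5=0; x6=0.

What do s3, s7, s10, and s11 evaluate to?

s3 = 0, s7 = 1, s10 = 1, s11 = 0

s1 = x1 OR x3 = 0 OR 0 = 0
s2 = x2 OR x3 = 0 OR 0 = 0
s3 = s1 OR s2 = 0 OR 0 = 0
s4 = s3 AND s2 = 0 AND 0 = 0
s5 = NOT s2 = NOT 0 = 1
s7 = NOT s4 = NOT 0 = 1
s8 = s5 AND x4 = 1 AND 1 = 1
s10 = s7 OR s8 = 1 OR 1 = 1
s11 = s8 AND x3 = 1 AND 0 = 0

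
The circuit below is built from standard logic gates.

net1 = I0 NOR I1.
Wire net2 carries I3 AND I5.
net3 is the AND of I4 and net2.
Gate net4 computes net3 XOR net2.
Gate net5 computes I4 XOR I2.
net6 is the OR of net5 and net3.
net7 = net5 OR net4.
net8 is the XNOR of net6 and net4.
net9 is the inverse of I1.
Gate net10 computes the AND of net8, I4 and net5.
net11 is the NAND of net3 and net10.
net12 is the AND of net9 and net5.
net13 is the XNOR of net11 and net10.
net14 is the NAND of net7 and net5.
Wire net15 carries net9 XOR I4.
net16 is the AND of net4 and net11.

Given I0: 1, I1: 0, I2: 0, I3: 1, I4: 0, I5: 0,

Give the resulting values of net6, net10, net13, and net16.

net6 = 0  net10 = 0  net13 = 0  net16 = 0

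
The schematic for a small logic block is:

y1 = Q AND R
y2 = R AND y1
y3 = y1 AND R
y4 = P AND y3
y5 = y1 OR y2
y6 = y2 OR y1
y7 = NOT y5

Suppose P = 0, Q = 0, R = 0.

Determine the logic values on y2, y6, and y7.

y2 = 0, y6 = 0, y7 = 1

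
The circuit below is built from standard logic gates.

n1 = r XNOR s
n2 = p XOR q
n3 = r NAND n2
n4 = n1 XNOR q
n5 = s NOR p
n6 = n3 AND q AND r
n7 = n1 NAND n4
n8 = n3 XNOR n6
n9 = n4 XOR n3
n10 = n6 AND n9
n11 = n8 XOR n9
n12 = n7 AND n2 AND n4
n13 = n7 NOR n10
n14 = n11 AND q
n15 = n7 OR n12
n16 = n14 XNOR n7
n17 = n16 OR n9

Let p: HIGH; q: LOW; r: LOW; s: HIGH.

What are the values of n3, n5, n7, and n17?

n1 = r XNOR s = LOW XNOR HIGH = LOW
n2 = p XOR q = HIGH XOR LOW = HIGH
n3 = r NAND n2 = LOW NAND HIGH = HIGH
n4 = n1 XNOR q = LOW XNOR LOW = HIGH
n5 = s NOR p = HIGH NOR HIGH = LOW
n6 = n3 AND q AND r = HIGH AND LOW AND LOW = LOW
n7 = n1 NAND n4 = LOW NAND HIGH = HIGH
n8 = n3 XNOR n6 = HIGH XNOR LOW = LOW
n9 = n4 XOR n3 = HIGH XOR HIGH = LOW
n11 = n8 XOR n9 = LOW XOR LOW = LOW
n14 = n11 AND q = LOW AND LOW = LOW
n16 = n14 XNOR n7 = LOW XNOR HIGH = LOW
n17 = n16 OR n9 = LOW OR LOW = LOW

n3 = HIGH  n5 = LOW  n7 = HIGH  n17 = LOW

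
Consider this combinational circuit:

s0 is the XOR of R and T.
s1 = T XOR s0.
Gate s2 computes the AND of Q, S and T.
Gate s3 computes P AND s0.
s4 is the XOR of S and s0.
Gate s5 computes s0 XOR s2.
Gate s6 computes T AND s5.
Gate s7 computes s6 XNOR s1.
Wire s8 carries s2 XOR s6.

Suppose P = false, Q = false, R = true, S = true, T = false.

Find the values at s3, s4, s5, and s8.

s3 = false, s4 = false, s5 = true, s8 = false

s0 = R XOR T = true XOR false = true
s2 = Q AND S AND T = false AND true AND false = false
s3 = P AND s0 = false AND true = false
s4 = S XOR s0 = true XOR true = false
s5 = s0 XOR s2 = true XOR false = true
s6 = T AND s5 = false AND true = false
s8 = s2 XOR s6 = false XOR false = false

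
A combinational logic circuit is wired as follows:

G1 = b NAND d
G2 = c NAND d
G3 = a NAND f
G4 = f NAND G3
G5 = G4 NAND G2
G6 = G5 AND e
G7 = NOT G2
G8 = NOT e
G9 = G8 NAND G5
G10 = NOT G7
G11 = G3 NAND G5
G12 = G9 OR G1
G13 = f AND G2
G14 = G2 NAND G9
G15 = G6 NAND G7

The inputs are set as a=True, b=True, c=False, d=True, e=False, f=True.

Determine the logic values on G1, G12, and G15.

G1 = False  G12 = True  G15 = True

G1 = b NAND d = True NAND True = False
G2 = c NAND d = False NAND True = True
G3 = a NAND f = True NAND True = False
G4 = f NAND G3 = True NAND False = True
G5 = G4 NAND G2 = True NAND True = False
G6 = G5 AND e = False AND False = False
G7 = NOT G2 = NOT True = False
G8 = NOT e = NOT False = True
G9 = G8 NAND G5 = True NAND False = True
G12 = G9 OR G1 = True OR False = True
G15 = G6 NAND G7 = False NAND False = True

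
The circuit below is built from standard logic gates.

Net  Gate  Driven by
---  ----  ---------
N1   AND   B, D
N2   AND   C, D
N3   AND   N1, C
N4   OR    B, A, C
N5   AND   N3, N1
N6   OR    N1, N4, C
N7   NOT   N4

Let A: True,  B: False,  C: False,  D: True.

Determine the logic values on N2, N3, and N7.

N1 = B AND D = False AND True = False
N2 = C AND D = False AND True = False
N3 = N1 AND C = False AND False = False
N4 = B OR A OR C = False OR True OR False = True
N7 = NOT N4 = NOT True = False

N2 = False; N3 = False; N7 = False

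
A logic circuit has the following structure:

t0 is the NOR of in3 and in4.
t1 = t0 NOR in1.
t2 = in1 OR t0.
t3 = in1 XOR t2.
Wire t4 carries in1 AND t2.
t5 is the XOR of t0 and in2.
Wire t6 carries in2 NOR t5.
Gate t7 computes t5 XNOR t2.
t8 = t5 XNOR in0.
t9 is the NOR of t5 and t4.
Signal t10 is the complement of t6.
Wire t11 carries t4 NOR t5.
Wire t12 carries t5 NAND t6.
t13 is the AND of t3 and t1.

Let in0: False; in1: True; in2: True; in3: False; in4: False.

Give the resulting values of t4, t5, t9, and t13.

t0 = in3 NOR in4 = False NOR False = True
t1 = t0 NOR in1 = True NOR True = False
t2 = in1 OR t0 = True OR True = True
t3 = in1 XOR t2 = True XOR True = False
t4 = in1 AND t2 = True AND True = True
t5 = t0 XOR in2 = True XOR True = False
t9 = t5 NOR t4 = False NOR True = False
t13 = t3 AND t1 = False AND False = False

t4 = True  t5 = False  t9 = False  t13 = False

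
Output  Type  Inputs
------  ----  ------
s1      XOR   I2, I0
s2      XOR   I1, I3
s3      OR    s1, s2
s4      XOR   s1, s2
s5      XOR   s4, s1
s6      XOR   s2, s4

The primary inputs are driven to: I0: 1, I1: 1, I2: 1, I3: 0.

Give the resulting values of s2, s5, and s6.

s1 = I2 XOR I0 = 1 XOR 1 = 0
s2 = I1 XOR I3 = 1 XOR 0 = 1
s4 = s1 XOR s2 = 0 XOR 1 = 1
s5 = s4 XOR s1 = 1 XOR 0 = 1
s6 = s2 XOR s4 = 1 XOR 1 = 0

s2 = 1, s5 = 1, s6 = 0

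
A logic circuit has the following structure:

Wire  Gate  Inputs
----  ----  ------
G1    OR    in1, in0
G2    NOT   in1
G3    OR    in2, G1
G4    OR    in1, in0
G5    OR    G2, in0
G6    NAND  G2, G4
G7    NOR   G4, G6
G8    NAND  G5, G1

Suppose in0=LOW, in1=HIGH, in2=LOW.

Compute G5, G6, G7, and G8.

G1 = in1 OR in0 = HIGH OR LOW = HIGH
G2 = NOT in1 = NOT HIGH = LOW
G4 = in1 OR in0 = HIGH OR LOW = HIGH
G5 = G2 OR in0 = LOW OR LOW = LOW
G6 = G2 NAND G4 = LOW NAND HIGH = HIGH
G7 = G4 NOR G6 = HIGH NOR HIGH = LOW
G8 = G5 NAND G1 = LOW NAND HIGH = HIGH

G5 = LOW; G6 = HIGH; G7 = LOW; G8 = HIGH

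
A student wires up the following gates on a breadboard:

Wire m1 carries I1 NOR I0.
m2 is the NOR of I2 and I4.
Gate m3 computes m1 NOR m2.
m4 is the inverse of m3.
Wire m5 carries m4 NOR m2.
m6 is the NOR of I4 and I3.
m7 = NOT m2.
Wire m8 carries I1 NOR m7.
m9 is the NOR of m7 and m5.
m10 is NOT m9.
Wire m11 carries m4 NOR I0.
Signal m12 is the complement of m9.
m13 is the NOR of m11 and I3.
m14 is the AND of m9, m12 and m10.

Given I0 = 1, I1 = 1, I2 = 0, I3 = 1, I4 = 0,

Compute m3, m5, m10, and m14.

m1 = I1 NOR I0 = 1 NOR 1 = 0
m2 = I2 NOR I4 = 0 NOR 0 = 1
m3 = m1 NOR m2 = 0 NOR 1 = 0
m4 = NOT m3 = NOT 0 = 1
m5 = m4 NOR m2 = 1 NOR 1 = 0
m7 = NOT m2 = NOT 1 = 0
m9 = m7 NOR m5 = 0 NOR 0 = 1
m10 = NOT m9 = NOT 1 = 0
m12 = NOT m9 = NOT 1 = 0
m14 = m9 AND m12 AND m10 = 1 AND 0 AND 0 = 0

m3 = 0, m5 = 0, m10 = 0, m14 = 0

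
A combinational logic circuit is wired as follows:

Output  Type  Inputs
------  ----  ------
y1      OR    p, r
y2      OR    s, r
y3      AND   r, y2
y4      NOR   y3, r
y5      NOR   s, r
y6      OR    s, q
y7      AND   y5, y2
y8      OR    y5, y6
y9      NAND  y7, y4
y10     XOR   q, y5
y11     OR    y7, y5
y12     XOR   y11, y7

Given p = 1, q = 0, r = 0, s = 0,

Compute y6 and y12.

y2 = s OR r = 0 OR 0 = 0
y5 = s NOR r = 0 NOR 0 = 1
y6 = s OR q = 0 OR 0 = 0
y7 = y5 AND y2 = 1 AND 0 = 0
y11 = y7 OR y5 = 0 OR 1 = 1
y12 = y11 XOR y7 = 1 XOR 0 = 1

y6 = 0, y12 = 1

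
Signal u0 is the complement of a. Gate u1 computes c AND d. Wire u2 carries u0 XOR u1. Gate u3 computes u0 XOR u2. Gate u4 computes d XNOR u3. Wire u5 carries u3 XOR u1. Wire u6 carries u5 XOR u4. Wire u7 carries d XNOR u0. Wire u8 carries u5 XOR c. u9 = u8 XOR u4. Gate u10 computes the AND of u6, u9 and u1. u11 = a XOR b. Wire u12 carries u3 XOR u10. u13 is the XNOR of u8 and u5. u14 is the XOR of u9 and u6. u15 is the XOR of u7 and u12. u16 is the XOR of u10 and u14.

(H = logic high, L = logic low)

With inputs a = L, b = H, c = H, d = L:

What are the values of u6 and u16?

u0 = NOT a = NOT L = H
u1 = c AND d = H AND L = L
u2 = u0 XOR u1 = H XOR L = H
u3 = u0 XOR u2 = H XOR H = L
u4 = d XNOR u3 = L XNOR L = H
u5 = u3 XOR u1 = L XOR L = L
u6 = u5 XOR u4 = L XOR H = H
u8 = u5 XOR c = L XOR H = H
u9 = u8 XOR u4 = H XOR H = L
u10 = u6 AND u9 AND u1 = H AND L AND L = L
u14 = u9 XOR u6 = L XOR H = H
u16 = u10 XOR u14 = L XOR H = H

u6 = H; u16 = H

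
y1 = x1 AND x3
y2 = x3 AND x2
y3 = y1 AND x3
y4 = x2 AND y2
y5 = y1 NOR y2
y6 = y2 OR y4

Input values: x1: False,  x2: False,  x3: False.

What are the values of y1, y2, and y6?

y1 = False, y2 = False, y6 = False

y1 = x1 AND x3 = False AND False = False
y2 = x3 AND x2 = False AND False = False
y4 = x2 AND y2 = False AND False = False
y6 = y2 OR y4 = False OR False = False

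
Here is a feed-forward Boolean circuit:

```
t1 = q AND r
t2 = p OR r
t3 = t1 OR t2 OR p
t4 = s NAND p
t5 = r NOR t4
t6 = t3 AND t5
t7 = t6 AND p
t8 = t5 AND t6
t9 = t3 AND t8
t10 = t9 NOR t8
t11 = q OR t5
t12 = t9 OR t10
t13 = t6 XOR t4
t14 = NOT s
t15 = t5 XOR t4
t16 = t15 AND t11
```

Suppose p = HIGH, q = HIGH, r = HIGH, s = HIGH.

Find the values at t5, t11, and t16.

t5 = LOW, t11 = HIGH, t16 = LOW

t4 = s NAND p = HIGH NAND HIGH = LOW
t5 = r NOR t4 = HIGH NOR LOW = LOW
t11 = q OR t5 = HIGH OR LOW = HIGH
t15 = t5 XOR t4 = LOW XOR LOW = LOW
t16 = t15 AND t11 = LOW AND HIGH = LOW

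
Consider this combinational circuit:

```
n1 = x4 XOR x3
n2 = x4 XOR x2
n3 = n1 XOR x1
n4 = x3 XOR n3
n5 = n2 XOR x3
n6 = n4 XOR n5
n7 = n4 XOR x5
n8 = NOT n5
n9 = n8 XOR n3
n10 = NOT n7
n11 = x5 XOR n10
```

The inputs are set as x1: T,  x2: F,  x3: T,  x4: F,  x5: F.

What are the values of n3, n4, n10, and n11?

n3 = F, n4 = T, n10 = F, n11 = F

n1 = x4 XOR x3 = F XOR T = T
n3 = n1 XOR x1 = T XOR T = F
n4 = x3 XOR n3 = T XOR F = T
n7 = n4 XOR x5 = T XOR F = T
n10 = NOT n7 = NOT T = F
n11 = x5 XOR n10 = F XOR F = F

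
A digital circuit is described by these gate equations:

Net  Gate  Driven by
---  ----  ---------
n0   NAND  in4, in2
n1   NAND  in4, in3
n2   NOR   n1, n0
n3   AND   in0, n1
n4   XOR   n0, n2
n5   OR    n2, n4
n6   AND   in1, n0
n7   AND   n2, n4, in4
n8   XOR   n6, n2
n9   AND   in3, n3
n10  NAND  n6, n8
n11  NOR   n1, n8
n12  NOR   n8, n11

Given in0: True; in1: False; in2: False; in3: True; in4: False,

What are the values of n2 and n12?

n2 = False; n12 = True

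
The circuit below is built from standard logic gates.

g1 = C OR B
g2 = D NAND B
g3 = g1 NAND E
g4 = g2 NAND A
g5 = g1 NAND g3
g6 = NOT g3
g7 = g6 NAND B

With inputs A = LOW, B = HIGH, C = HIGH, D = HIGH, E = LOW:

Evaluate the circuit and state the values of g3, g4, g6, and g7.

g3 = HIGH  g4 = HIGH  g6 = LOW  g7 = HIGH

g1 = C OR B = HIGH OR HIGH = HIGH
g2 = D NAND B = HIGH NAND HIGH = LOW
g3 = g1 NAND E = HIGH NAND LOW = HIGH
g4 = g2 NAND A = LOW NAND LOW = HIGH
g6 = NOT g3 = NOT HIGH = LOW
g7 = g6 NAND B = LOW NAND HIGH = HIGH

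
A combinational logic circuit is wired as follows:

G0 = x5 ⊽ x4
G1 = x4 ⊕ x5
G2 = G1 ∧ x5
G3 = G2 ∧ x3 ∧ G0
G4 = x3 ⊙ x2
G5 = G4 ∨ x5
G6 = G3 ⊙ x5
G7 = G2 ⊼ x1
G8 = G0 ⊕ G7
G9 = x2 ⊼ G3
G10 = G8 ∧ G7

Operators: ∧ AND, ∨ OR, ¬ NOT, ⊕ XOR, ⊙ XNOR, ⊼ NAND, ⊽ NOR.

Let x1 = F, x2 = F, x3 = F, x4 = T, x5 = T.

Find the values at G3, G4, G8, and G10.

G3 = F, G4 = T, G8 = T, G10 = T

G0 = x5 NOR x4 = T NOR T = F
G1 = x4 XOR x5 = T XOR T = F
G2 = G1 AND x5 = F AND T = F
G3 = G2 AND x3 AND G0 = F AND F AND F = F
G4 = x3 XNOR x2 = F XNOR F = T
G7 = G2 NAND x1 = F NAND F = T
G8 = G0 XOR G7 = F XOR T = T
G10 = G8 AND G7 = T AND T = T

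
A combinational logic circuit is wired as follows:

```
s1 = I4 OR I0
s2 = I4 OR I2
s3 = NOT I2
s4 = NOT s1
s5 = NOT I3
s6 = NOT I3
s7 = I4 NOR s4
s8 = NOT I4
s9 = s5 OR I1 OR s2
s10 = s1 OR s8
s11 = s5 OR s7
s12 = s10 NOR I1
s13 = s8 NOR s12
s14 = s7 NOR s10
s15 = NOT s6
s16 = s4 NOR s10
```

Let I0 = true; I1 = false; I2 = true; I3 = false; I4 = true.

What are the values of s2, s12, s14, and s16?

s2 = true, s12 = false, s14 = false, s16 = false

s1 = I4 OR I0 = true OR true = true
s2 = I4 OR I2 = true OR true = true
s4 = NOT s1 = NOT true = false
s7 = I4 NOR s4 = true NOR false = false
s8 = NOT I4 = NOT true = false
s10 = s1 OR s8 = true OR false = true
s12 = s10 NOR I1 = true NOR false = false
s14 = s7 NOR s10 = false NOR true = false
s16 = s4 NOR s10 = false NOR true = false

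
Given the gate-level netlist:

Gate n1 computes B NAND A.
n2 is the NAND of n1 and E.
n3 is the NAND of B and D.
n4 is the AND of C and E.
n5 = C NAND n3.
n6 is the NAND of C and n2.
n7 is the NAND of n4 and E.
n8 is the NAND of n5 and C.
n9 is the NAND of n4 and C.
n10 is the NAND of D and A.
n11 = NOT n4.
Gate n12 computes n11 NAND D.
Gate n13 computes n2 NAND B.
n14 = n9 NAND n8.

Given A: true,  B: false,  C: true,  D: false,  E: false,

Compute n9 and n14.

n9 = true, n14 = false

n3 = B NAND D = false NAND false = true
n4 = C AND E = true AND false = false
n5 = C NAND n3 = true NAND true = false
n8 = n5 NAND C = false NAND true = true
n9 = n4 NAND C = false NAND true = true
n14 = n9 NAND n8 = true NAND true = false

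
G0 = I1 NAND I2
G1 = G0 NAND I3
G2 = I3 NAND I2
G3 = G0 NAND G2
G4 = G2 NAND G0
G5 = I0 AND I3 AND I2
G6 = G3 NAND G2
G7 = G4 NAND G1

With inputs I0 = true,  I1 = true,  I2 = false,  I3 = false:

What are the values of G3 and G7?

G3 = false; G7 = true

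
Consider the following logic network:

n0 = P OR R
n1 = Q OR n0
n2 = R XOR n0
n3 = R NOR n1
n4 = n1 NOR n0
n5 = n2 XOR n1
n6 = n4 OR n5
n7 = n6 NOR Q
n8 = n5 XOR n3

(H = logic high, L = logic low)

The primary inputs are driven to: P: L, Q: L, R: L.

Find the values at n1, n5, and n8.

n1 = L, n5 = L, n8 = H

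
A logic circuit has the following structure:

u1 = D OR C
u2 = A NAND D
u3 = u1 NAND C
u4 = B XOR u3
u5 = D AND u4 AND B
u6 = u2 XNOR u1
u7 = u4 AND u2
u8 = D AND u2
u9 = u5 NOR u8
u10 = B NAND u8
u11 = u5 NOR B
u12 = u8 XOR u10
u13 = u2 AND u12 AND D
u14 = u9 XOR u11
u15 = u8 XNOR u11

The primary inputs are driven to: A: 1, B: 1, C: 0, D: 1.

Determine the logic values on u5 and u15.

u1 = D OR C = 1 OR 0 = 1
u2 = A NAND D = 1 NAND 1 = 0
u3 = u1 NAND C = 1 NAND 0 = 1
u4 = B XOR u3 = 1 XOR 1 = 0
u5 = D AND u4 AND B = 1 AND 0 AND 1 = 0
u8 = D AND u2 = 1 AND 0 = 0
u11 = u5 NOR B = 0 NOR 1 = 0
u15 = u8 XNOR u11 = 0 XNOR 0 = 1

u5 = 0; u15 = 1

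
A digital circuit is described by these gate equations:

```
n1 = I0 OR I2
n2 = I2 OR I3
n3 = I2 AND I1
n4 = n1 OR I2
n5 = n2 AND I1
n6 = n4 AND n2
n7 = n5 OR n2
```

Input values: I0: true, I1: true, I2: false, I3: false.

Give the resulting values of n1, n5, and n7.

n1 = I0 OR I2 = true OR false = true
n2 = I2 OR I3 = false OR false = false
n5 = n2 AND I1 = false AND true = false
n7 = n5 OR n2 = false OR false = false

n1 = true  n5 = false  n7 = false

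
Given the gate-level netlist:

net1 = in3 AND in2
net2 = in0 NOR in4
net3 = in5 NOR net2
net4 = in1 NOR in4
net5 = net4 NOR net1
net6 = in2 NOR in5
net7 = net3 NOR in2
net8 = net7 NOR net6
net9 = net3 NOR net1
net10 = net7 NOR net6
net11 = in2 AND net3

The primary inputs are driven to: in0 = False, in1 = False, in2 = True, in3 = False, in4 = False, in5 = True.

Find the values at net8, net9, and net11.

net8 = True, net9 = True, net11 = False

net1 = in3 AND in2 = False AND True = False
net2 = in0 NOR in4 = False NOR False = True
net3 = in5 NOR net2 = True NOR True = False
net6 = in2 NOR in5 = True NOR True = False
net7 = net3 NOR in2 = False NOR True = False
net8 = net7 NOR net6 = False NOR False = True
net9 = net3 NOR net1 = False NOR False = True
net11 = in2 AND net3 = True AND False = False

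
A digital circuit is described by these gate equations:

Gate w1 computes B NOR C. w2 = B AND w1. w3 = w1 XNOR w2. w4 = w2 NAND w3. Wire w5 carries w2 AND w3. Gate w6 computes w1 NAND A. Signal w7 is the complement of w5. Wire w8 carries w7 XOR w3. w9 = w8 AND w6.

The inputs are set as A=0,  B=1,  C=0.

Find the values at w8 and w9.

w1 = B NOR C = 1 NOR 0 = 0
w2 = B AND w1 = 1 AND 0 = 0
w3 = w1 XNOR w2 = 0 XNOR 0 = 1
w5 = w2 AND w3 = 0 AND 1 = 0
w6 = w1 NAND A = 0 NAND 0 = 1
w7 = NOT w5 = NOT 0 = 1
w8 = w7 XOR w3 = 1 XOR 1 = 0
w9 = w8 AND w6 = 0 AND 1 = 0

w8 = 0; w9 = 0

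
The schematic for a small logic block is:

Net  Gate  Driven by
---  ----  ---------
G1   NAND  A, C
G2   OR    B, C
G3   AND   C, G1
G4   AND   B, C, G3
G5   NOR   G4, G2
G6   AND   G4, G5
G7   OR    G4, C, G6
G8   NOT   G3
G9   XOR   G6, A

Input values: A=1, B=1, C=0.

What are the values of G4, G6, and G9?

G1 = A NAND C = 1 NAND 0 = 1
G2 = B OR C = 1 OR 0 = 1
G3 = C AND G1 = 0 AND 1 = 0
G4 = B AND C AND G3 = 1 AND 0 AND 0 = 0
G5 = G4 NOR G2 = 0 NOR 1 = 0
G6 = G4 AND G5 = 0 AND 0 = 0
G9 = G6 XOR A = 0 XOR 1 = 1

G4 = 0, G6 = 0, G9 = 1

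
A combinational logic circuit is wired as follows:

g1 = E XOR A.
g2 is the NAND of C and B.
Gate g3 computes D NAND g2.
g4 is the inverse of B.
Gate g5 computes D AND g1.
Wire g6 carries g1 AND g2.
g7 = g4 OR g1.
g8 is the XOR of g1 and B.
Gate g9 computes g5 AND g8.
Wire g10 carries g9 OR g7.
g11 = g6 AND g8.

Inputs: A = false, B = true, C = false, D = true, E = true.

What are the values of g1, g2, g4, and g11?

g1 = E XOR A = true XOR false = true
g2 = C NAND B = false NAND true = true
g4 = NOT B = NOT true = false
g6 = g1 AND g2 = true AND true = true
g8 = g1 XOR B = true XOR true = false
g11 = g6 AND g8 = true AND false = false

g1 = true  g2 = true  g4 = false  g11 = false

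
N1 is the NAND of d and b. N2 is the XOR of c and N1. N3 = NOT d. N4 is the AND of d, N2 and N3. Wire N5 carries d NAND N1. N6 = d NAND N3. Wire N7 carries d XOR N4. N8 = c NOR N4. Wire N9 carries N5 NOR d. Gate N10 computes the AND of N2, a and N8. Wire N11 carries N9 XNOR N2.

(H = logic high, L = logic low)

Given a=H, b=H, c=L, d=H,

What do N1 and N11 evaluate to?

N1 = L; N11 = H

N1 = d NAND b = H NAND H = L
N2 = c XOR N1 = L XOR L = L
N5 = d NAND N1 = H NAND L = H
N9 = N5 NOR d = H NOR H = L
N11 = N9 XNOR N2 = L XNOR L = H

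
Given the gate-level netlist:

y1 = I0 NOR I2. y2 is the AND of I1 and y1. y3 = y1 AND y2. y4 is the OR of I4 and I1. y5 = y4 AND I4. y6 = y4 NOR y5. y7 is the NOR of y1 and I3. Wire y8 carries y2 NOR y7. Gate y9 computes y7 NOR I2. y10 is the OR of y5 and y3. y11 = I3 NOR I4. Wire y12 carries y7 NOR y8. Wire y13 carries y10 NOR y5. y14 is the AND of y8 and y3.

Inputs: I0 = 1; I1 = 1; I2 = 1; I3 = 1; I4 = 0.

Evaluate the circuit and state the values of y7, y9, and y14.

y7 = 0, y9 = 0, y14 = 0

y1 = I0 NOR I2 = 1 NOR 1 = 0
y2 = I1 AND y1 = 1 AND 0 = 0
y3 = y1 AND y2 = 0 AND 0 = 0
y7 = y1 NOR I3 = 0 NOR 1 = 0
y8 = y2 NOR y7 = 0 NOR 0 = 1
y9 = y7 NOR I2 = 0 NOR 1 = 0
y14 = y8 AND y3 = 1 AND 0 = 0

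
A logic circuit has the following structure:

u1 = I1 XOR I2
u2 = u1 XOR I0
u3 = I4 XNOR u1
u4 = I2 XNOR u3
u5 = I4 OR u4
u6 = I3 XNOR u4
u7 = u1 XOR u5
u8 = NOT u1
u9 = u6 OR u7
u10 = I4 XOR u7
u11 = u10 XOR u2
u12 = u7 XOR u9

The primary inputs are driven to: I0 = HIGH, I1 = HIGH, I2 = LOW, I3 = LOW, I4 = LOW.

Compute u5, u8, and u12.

u1 = I1 XOR I2 = HIGH XOR LOW = HIGH
u3 = I4 XNOR u1 = LOW XNOR HIGH = LOW
u4 = I2 XNOR u3 = LOW XNOR LOW = HIGH
u5 = I4 OR u4 = LOW OR HIGH = HIGH
u6 = I3 XNOR u4 = LOW XNOR HIGH = LOW
u7 = u1 XOR u5 = HIGH XOR HIGH = LOW
u8 = NOT u1 = NOT HIGH = LOW
u9 = u6 OR u7 = LOW OR LOW = LOW
u12 = u7 XOR u9 = LOW XOR LOW = LOW

u5 = HIGH; u8 = LOW; u12 = LOW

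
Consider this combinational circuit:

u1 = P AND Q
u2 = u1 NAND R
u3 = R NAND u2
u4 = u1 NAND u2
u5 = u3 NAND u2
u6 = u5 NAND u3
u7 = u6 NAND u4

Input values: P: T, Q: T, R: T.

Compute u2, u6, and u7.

u1 = P AND Q = T AND T = T
u2 = u1 NAND R = T NAND T = F
u3 = R NAND u2 = T NAND F = T
u4 = u1 NAND u2 = T NAND F = T
u5 = u3 NAND u2 = T NAND F = T
u6 = u5 NAND u3 = T NAND T = F
u7 = u6 NAND u4 = F NAND T = T

u2 = F, u6 = F, u7 = T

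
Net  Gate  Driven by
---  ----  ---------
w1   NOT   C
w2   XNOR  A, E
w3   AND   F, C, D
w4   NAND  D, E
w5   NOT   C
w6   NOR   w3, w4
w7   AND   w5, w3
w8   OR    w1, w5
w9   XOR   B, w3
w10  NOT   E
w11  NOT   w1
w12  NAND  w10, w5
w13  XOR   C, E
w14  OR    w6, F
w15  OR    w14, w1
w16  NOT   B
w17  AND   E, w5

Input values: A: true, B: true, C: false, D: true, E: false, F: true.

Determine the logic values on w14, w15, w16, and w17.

w14 = true, w15 = true, w16 = false, w17 = false

w1 = NOT C = NOT false = true
w3 = F AND C AND D = true AND false AND true = false
w4 = D NAND E = true NAND false = true
w5 = NOT C = NOT false = true
w6 = w3 NOR w4 = false NOR true = false
w14 = w6 OR F = false OR true = true
w15 = w14 OR w1 = true OR true = true
w16 = NOT B = NOT true = false
w17 = E AND w5 = false AND true = false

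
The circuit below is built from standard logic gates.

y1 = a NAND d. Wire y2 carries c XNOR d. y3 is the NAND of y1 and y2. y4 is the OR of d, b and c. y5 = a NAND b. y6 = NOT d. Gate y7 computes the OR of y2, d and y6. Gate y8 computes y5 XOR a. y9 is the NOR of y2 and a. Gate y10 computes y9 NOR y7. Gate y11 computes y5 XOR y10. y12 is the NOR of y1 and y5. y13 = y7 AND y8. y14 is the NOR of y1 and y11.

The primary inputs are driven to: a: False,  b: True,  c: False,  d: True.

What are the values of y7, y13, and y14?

y7 = True, y13 = True, y14 = False

y1 = a NAND d = False NAND True = True
y2 = c XNOR d = False XNOR True = False
y5 = a NAND b = False NAND True = True
y6 = NOT d = NOT True = False
y7 = y2 OR d OR y6 = False OR True OR False = True
y8 = y5 XOR a = True XOR False = True
y9 = y2 NOR a = False NOR False = True
y10 = y9 NOR y7 = True NOR True = False
y11 = y5 XOR y10 = True XOR False = True
y13 = y7 AND y8 = True AND True = True
y14 = y1 NOR y11 = True NOR True = False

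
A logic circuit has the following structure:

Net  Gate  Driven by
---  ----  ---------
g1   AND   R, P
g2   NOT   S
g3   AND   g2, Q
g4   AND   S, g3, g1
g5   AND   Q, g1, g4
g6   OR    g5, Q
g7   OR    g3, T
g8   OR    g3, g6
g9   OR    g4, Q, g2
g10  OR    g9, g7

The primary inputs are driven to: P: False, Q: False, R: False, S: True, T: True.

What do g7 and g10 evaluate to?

g7 = True  g10 = True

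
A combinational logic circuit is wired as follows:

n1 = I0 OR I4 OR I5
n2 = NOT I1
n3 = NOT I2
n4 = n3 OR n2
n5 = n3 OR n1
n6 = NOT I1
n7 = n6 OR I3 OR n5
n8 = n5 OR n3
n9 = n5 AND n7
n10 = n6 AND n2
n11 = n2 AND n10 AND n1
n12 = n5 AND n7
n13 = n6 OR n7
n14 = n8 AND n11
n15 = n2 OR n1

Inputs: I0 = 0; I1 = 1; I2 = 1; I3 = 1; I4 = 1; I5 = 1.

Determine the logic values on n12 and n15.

n12 = 1  n15 = 1

n1 = I0 OR I4 OR I5 = 0 OR 1 OR 1 = 1
n2 = NOT I1 = NOT 1 = 0
n3 = NOT I2 = NOT 1 = 0
n5 = n3 OR n1 = 0 OR 1 = 1
n6 = NOT I1 = NOT 1 = 0
n7 = n6 OR I3 OR n5 = 0 OR 1 OR 1 = 1
n12 = n5 AND n7 = 1 AND 1 = 1
n15 = n2 OR n1 = 0 OR 1 = 1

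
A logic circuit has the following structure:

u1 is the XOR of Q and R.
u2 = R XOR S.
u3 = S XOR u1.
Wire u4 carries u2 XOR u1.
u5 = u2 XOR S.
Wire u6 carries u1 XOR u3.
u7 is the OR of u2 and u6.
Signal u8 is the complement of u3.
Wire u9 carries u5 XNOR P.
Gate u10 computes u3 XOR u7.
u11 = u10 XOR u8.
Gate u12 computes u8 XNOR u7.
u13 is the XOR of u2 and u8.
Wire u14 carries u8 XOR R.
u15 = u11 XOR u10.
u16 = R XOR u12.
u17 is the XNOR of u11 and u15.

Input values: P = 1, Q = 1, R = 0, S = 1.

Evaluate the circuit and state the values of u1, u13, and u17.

u1 = Q XOR R = 1 XOR 0 = 1
u2 = R XOR S = 0 XOR 1 = 1
u3 = S XOR u1 = 1 XOR 1 = 0
u6 = u1 XOR u3 = 1 XOR 0 = 1
u7 = u2 OR u6 = 1 OR 1 = 1
u8 = NOT u3 = NOT 0 = 1
u10 = u3 XOR u7 = 0 XOR 1 = 1
u11 = u10 XOR u8 = 1 XOR 1 = 0
u13 = u2 XOR u8 = 1 XOR 1 = 0
u15 = u11 XOR u10 = 0 XOR 1 = 1
u17 = u11 XNOR u15 = 0 XNOR 1 = 0

u1 = 1, u13 = 0, u17 = 0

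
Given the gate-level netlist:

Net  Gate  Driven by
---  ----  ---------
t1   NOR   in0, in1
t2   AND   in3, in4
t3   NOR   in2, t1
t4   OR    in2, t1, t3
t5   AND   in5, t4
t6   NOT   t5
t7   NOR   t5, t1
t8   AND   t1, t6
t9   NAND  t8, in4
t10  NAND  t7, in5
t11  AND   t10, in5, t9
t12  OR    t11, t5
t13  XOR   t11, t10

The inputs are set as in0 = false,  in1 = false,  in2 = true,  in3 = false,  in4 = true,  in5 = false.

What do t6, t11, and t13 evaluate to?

t6 = true, t11 = false, t13 = true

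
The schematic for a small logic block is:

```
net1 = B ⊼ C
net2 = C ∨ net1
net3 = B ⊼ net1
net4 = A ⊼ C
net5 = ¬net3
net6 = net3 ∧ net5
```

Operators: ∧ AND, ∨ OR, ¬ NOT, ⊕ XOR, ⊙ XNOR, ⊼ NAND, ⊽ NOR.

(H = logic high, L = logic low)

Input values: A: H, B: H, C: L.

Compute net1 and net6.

net1 = H, net6 = L

net1 = B NAND C = H NAND L = H
net3 = B NAND net1 = H NAND H = L
net5 = NOT net3 = NOT L = H
net6 = net3 AND net5 = L AND H = L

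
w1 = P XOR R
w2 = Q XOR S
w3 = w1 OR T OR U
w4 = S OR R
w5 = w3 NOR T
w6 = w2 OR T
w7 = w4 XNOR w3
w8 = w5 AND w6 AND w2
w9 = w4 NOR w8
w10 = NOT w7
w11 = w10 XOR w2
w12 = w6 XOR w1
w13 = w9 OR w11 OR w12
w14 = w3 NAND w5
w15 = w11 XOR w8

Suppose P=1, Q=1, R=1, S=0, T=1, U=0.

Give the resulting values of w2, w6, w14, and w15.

w1 = P XOR R = 1 XOR 1 = 0
w2 = Q XOR S = 1 XOR 0 = 1
w3 = w1 OR T OR U = 0 OR 1 OR 0 = 1
w4 = S OR R = 0 OR 1 = 1
w5 = w3 NOR T = 1 NOR 1 = 0
w6 = w2 OR T = 1 OR 1 = 1
w7 = w4 XNOR w3 = 1 XNOR 1 = 1
w8 = w5 AND w6 AND w2 = 0 AND 1 AND 1 = 0
w10 = NOT w7 = NOT 1 = 0
w11 = w10 XOR w2 = 0 XOR 1 = 1
w14 = w3 NAND w5 = 1 NAND 0 = 1
w15 = w11 XOR w8 = 1 XOR 0 = 1

w2 = 1  w6 = 1  w14 = 1  w15 = 1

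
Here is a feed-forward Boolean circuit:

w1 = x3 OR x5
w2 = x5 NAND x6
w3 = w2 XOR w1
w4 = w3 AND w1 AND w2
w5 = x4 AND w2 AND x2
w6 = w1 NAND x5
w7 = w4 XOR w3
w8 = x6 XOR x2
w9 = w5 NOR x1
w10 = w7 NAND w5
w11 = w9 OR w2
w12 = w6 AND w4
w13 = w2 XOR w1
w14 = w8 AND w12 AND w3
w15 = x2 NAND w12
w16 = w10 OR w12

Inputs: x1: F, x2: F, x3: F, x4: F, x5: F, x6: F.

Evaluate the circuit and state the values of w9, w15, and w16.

w9 = T, w15 = T, w16 = T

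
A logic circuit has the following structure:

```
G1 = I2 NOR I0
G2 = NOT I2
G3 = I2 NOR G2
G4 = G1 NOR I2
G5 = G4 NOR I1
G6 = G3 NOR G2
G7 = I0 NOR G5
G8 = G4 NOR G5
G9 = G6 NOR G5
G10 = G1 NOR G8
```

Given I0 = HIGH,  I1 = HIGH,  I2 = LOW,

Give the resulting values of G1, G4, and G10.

G1 = I2 NOR I0 = LOW NOR HIGH = LOW
G4 = G1 NOR I2 = LOW NOR LOW = HIGH
G5 = G4 NOR I1 = HIGH NOR HIGH = LOW
G8 = G4 NOR G5 = HIGH NOR LOW = LOW
G10 = G1 NOR G8 = LOW NOR LOW = HIGH

G1 = LOW, G4 = HIGH, G10 = HIGH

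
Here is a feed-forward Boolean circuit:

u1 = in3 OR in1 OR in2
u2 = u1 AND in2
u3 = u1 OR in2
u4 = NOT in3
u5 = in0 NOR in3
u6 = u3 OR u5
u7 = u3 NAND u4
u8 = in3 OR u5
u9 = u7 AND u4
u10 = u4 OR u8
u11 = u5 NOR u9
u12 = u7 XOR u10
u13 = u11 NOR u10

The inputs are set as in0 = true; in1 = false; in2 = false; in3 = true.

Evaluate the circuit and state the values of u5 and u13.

u1 = in3 OR in1 OR in2 = true OR false OR false = true
u3 = u1 OR in2 = true OR false = true
u4 = NOT in3 = NOT true = false
u5 = in0 NOR in3 = true NOR true = false
u7 = u3 NAND u4 = true NAND false = true
u8 = in3 OR u5 = true OR false = true
u9 = u7 AND u4 = true AND false = false
u10 = u4 OR u8 = false OR true = true
u11 = u5 NOR u9 = false NOR false = true
u13 = u11 NOR u10 = true NOR true = false

u5 = false, u13 = false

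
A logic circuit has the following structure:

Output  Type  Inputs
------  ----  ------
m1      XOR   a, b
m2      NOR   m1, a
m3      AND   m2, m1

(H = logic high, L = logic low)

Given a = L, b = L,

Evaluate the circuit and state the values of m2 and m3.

m2 = H, m3 = L

m1 = a XOR b = L XOR L = L
m2 = m1 NOR a = L NOR L = H
m3 = m2 AND m1 = H AND L = L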